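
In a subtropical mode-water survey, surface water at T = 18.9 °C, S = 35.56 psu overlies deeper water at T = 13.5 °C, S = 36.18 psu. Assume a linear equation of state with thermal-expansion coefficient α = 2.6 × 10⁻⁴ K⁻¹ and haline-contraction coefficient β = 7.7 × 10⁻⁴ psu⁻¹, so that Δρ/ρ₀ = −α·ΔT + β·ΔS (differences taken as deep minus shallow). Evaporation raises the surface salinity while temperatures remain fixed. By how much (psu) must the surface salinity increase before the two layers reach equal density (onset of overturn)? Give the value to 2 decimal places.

2.44 psu

Neutral buoyancy requires −α(T_deep − T_surf) + β(S_deep − S_surf′) = 0.
S_surf′ = S_deep − (α/β)·ΔT = 36.18 − (2.6 × 10⁻⁴/7.7 × 10⁻⁴)·(-5.4) = 38.0034 psu.
Increase required: 38.0034 − 35.56 = 2.4434 psu.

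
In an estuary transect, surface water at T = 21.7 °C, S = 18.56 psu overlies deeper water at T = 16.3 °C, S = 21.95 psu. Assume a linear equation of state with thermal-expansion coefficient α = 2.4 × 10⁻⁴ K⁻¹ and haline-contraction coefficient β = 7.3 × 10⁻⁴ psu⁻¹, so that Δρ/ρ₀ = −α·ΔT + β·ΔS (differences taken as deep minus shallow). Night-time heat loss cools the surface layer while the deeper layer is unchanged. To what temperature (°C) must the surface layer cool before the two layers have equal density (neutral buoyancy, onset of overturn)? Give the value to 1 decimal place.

Neutral buoyancy requires Δρ = 0, i.e. −α(T_deep − T_surf′) + β(S_deep − S_surf) = 0.
T_surf′ = T_deep − (β/α)·ΔS = 16.3 − (7.3 × 10⁻⁴/2.4 × 10⁻⁴)·(+3.39) = 5.989 °C.
Cooling required: 21.7 − (5.989) = 15.711 °C.

6.0 °C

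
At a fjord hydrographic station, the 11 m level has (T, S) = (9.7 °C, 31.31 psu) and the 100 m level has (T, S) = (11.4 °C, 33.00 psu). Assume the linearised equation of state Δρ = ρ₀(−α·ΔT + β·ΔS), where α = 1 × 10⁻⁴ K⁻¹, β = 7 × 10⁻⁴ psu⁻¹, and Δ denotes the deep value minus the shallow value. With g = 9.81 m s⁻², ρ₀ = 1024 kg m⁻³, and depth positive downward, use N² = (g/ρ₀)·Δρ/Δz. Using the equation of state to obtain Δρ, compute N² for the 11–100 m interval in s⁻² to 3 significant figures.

ΔT = +1.7 K, ΔS = +1.69 psu (deep − shallow).
Δρ/ρ₀ = −αΔT + βΔS = -1.70 × 10⁻⁴ + 1.183 × 10⁻³ = 1.013 × 10⁻³, so Δρ ≈ 1.037 kg m⁻³.
N² = (g/ρ₀)·Δρ/Δz = g·(Δρ/ρ₀)/Δz = 9.81 × 1.013 × 10⁻³ / 89 = 1.1166 × 10⁻⁴ s⁻² ≈ 1.12 × 10⁻⁴ s⁻².

1.12 × 10⁻⁴ s⁻²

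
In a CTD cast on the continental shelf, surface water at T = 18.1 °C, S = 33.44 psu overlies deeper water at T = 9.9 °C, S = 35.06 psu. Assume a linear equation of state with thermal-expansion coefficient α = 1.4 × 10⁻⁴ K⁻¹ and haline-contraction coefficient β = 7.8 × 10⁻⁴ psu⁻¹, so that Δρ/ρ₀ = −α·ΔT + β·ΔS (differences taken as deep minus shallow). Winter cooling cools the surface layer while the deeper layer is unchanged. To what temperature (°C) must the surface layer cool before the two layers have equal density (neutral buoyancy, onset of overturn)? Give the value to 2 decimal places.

0.87 °C

Neutral buoyancy requires Δρ = 0, i.e. −α(T_deep − T_surf′) + β(S_deep − S_surf) = 0.
T_surf′ = T_deep − (β/α)·ΔS = 9.9 − (7.8 × 10⁻⁴/1.4 × 10⁻⁴)·(+1.62) = 0.8743 °C.
Cooling required: 18.1 − (0.8743) = 17.2257 °C.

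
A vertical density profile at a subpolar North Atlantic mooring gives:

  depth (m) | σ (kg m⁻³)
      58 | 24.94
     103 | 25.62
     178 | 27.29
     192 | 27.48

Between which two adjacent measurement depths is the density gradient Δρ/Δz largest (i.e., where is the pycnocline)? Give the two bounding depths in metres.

103–178 m

Compute the density gradient over each adjacent pair:
  58–103 m: Δρ/Δz = 0.68/45 = 0.015 kg m⁻⁴
  103–178 m: Δρ/Δz = 1.67/75 = 0.022 kg m⁻⁴
  178–192 m: Δρ/Δz = 0.19/14 = 0.014 kg m⁻⁴
The largest gradient is in the 103–178 m interval — the pycnocline.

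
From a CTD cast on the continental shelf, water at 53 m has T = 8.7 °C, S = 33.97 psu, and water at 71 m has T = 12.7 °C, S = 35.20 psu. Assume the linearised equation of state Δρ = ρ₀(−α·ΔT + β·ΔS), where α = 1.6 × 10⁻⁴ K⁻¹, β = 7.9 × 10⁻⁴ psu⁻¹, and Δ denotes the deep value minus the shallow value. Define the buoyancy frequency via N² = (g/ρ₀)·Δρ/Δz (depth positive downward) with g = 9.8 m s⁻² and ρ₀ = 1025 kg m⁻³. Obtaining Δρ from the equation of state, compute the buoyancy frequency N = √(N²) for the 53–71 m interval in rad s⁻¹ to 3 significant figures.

ΔT = +4.0 K, ΔS = +1.23 psu (deep − shallow).
Δρ/ρ₀ = −αΔT + βΔS = -6.40 × 10⁻⁴ + 9.717 × 10⁻⁴ = 3.317 × 10⁻⁴, so Δρ ≈ 0.3400 kg m⁻³.
N² = (g/ρ₀)·Δρ/Δz = g·(Δρ/ρ₀)/Δz = 9.8 × 3.317 × 10⁻⁴ / 18 = 1.8059 × 10⁻⁴ s⁻².
N = √(1.8059 × 10⁻⁴) = 0.013438 rad s⁻¹ ≈ 0.0134 rad s⁻¹.

0.0134 rad s⁻¹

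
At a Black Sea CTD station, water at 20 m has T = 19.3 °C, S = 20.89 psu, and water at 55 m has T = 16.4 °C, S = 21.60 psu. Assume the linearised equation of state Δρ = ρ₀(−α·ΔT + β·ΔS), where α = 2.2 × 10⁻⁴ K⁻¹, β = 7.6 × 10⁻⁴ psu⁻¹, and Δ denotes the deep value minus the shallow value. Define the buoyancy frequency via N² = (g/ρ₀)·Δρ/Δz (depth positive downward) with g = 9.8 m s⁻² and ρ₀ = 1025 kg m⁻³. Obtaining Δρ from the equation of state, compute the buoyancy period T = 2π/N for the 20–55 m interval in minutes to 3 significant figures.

5.77 min

ΔT = -2.9 K, ΔS = +0.71 psu (deep − shallow).
Δρ/ρ₀ = −αΔT + βΔS = 6.38 × 10⁻⁴ + 5.396 × 10⁻⁴ = 1.1776 × 10⁻³, so Δρ ≈ 1.207 kg m⁻³.
N² = (g/ρ₀)·Δρ/Δz = g·(Δρ/ρ₀)/Δz = 9.8 × 1.1776 × 10⁻³ / 35 = 3.2973 × 10⁻⁴ s⁻².
N = √(3.2973 × 10⁻⁴) = 0.018158 rad s⁻¹ → T = 2π/N = 346.03 s = 5.7672 min ≈ 5.77 min.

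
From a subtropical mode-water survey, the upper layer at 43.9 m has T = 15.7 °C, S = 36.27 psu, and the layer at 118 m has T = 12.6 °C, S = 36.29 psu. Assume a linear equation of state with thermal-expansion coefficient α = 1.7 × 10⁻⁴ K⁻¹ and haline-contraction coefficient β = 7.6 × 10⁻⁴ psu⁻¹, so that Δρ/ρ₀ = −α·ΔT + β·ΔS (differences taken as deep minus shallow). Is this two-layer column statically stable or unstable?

ΔT = 12.6 − 15.7 = -3.1 K and ΔS = 36.29 − 36.27 = +0.02 psu (deep − shallow).
−αΔT = 5.27 × 10⁻⁴; βΔS = 1.52 × 10⁻⁵; sum Δρ/ρ₀ = 5.422 × 10⁻⁴.
Δρ/ρ₀ > 0, so Δρ > 0: deeper water is denser → statically stable.

stable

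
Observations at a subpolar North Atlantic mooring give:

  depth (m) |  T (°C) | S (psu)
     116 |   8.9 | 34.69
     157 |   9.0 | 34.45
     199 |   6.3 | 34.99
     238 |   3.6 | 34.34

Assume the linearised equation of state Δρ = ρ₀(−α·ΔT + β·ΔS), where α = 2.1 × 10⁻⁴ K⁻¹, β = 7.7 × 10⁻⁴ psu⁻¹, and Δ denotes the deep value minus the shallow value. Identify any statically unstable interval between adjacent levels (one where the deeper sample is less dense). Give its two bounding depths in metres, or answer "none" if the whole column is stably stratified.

Evaluate Δρ/ρ₀ = −αΔT + βΔS across each adjacent pair:
  116–157 m: −αΔT+βΔS = −(2.1 × 10⁻⁴)(+0.1)+(7.7 × 10⁻⁴)(-0.24) = -2.1 × 10⁻⁴ → UNSTABLE
  157–199 m: −αΔT+βΔS = −(2.1 × 10⁻⁴)(-2.7)+(7.7 × 10⁻⁴)(+0.54) = 9.8 × 10⁻⁴ → stable
  199–238 m: −αΔT+βΔS = −(2.1 × 10⁻⁴)(-2.7)+(7.7 × 10⁻⁴)(-0.65) = 6.7 × 10⁻⁵ → stable
The 116–157 m interval has Δρ < 0: lighter water underlies denser water.

116–157 m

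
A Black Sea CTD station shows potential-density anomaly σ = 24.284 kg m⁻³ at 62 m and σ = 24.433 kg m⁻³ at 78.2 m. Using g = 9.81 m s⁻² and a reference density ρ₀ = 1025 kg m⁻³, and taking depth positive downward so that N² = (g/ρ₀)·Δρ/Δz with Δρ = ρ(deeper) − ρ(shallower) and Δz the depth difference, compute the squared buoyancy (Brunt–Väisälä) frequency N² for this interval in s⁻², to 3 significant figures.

Δρ = 1024.433 − 1024.284 = 0.149 kg m⁻³ over Δz = 78.2 − 62 = 16.2 m.
N² = (9.81/1025) × (0.149/16.2) = 8.8027 × 10⁻⁵ s⁻² ≈ 8.80 × 10⁻⁵ s⁻².
A positive N² confirms static stability across the interval.

8.80 × 10⁻⁵ s⁻²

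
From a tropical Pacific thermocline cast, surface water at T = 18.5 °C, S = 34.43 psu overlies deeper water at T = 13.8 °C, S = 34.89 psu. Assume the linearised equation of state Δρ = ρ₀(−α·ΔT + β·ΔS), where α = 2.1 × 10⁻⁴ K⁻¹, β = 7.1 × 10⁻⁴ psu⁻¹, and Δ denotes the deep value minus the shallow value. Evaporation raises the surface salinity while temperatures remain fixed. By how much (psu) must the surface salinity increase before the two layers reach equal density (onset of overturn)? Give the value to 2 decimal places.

1.85 psu

Neutral buoyancy requires −α(T_deep − T_surf) + β(S_deep − S_surf′) = 0.
S_surf′ = S_deep − (α/β)·ΔT = 34.89 − (2.1 × 10⁻⁴/7.1 × 10⁻⁴)·(-4.7) = 36.2801 psu.
Increase required: 36.2801 − 34.43 = 1.8501 psu.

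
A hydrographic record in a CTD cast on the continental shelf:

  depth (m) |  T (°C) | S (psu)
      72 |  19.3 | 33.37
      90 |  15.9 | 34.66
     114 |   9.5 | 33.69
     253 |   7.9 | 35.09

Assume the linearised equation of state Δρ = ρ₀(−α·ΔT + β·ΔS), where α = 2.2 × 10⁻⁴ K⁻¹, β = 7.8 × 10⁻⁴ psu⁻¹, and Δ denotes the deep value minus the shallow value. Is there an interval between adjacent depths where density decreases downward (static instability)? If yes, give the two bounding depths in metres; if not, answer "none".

none

Evaluate Δρ/ρ₀ = −αΔT + βΔS across each adjacent pair:
  72–90 m: −αΔT+βΔS = −(2.2 × 10⁻⁴)(-3.4)+(7.8 × 10⁻⁴)(+1.29) = 1.8 × 10⁻³ → stable
  90–114 m: −αΔT+βΔS = −(2.2 × 10⁻⁴)(-6.4)+(7.8 × 10⁻⁴)(-0.97) = 6.5 × 10⁻⁴ → stable
  114–253 m: −αΔT+βΔS = −(2.2 × 10⁻⁴)(-1.6)+(7.8 × 10⁻⁴)(+1.40) = 1.4 × 10⁻³ → stable
Every interval has Δρ > 0: the column is stably stratified throughout.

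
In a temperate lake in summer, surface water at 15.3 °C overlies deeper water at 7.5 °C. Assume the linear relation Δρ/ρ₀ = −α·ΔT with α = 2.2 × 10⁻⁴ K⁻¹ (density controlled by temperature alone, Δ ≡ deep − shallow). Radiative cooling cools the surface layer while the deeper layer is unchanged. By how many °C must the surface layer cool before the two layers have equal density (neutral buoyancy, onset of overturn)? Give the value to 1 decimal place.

With temperature the only control, equal density requires T_surf′ = T_deep.
T_surf′ = 7.5 °C.
Cooling required: 15.3 − 7.5 = 7.8 °C.

7.8 °C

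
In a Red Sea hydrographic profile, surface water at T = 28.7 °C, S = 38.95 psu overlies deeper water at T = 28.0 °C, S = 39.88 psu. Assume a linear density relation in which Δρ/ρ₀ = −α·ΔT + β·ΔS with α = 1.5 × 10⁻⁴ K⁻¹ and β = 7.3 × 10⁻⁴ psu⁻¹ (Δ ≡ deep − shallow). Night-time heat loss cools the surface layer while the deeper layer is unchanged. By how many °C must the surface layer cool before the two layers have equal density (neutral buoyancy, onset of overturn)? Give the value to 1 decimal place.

5.2 °C

Neutral buoyancy requires Δρ = 0, i.e. −α(T_deep − T_surf′) + β(S_deep − S_surf) = 0.
T_surf′ = T_deep − (β/α)·ΔS = 28.0 − (7.3 × 10⁻⁴/1.5 × 10⁻⁴)·(+0.93) = 23.474 °C.
Cooling required: 28.7 − (23.474) = 5.226 °C.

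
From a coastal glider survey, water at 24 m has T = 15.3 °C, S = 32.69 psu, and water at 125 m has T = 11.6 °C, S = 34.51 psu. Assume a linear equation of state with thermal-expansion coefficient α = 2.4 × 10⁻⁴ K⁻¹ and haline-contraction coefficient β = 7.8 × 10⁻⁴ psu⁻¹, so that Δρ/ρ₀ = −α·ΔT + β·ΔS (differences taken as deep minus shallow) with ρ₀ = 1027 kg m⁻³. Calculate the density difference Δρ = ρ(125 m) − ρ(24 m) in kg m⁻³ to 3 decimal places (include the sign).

+2.370 kg m⁻³

ΔT = -3.7 K, ΔS = +1.82 psu (deep − shallow).
Δρ/ρ₀ = −(2.4 × 10⁻⁴)(-3.7) + (7.8 × 10⁻⁴)(+1.82) = 2.3076 × 10⁻³.
Δρ = 1027 × (2.3076 × 10⁻³) = +2.370 kg m⁻³.
Positive Δρ: denser below, stable.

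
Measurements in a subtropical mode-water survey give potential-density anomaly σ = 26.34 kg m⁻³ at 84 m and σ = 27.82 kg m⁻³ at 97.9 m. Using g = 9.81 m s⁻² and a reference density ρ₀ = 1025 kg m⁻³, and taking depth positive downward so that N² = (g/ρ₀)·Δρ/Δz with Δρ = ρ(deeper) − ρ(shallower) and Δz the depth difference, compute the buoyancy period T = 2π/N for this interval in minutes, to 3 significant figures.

3.28 min

Δρ = 1027.82 − 1026.34 = 1.48 kg m⁻³ over Δz = 97.9 − 84 = 13.9 m.
N² = (9.81/1025) × (1.48/13.9) = 1.0190 × 10⁻³ s⁻².
N = √(1.0190 × 10⁻³) = 0.031922 rad s⁻¹, so T = 2π/N = 196.83 s = 3.2805 min ≈ 3.28 min.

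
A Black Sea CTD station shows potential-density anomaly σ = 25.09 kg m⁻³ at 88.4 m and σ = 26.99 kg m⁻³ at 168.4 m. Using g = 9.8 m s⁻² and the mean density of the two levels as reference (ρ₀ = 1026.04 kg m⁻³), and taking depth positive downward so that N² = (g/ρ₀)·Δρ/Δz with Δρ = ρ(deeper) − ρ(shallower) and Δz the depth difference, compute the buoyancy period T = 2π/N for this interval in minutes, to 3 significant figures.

6.95 min

Δρ = 1026.99 − 1025.09 = 1.90 kg m⁻³ over Δz = 168.4 − 88.4 = 80 m.
N² = (9.8/1026.04) × (1.90/80) = 2.2684 × 10⁻⁴ s⁻².
N = √(2.2684 × 10⁻⁴) = 0.015061 rad s⁻¹, so T = 2π/N = 417.18 s = 6.9530 min ≈ 6.95 min.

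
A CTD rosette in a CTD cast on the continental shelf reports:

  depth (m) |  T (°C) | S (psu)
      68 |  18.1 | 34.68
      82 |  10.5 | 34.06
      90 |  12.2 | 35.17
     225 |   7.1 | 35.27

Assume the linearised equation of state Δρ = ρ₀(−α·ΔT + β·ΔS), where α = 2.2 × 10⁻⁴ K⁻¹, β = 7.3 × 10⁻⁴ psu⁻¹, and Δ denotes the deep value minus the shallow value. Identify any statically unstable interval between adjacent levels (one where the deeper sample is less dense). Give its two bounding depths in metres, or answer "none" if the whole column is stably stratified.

Evaluate Δρ/ρ₀ = −αΔT + βΔS across each adjacent pair:
  68–82 m: −αΔT+βΔS = −(2.2 × 10⁻⁴)(-7.6)+(7.3 × 10⁻⁴)(-0.62) = 1.2 × 10⁻³ → stable
  82–90 m: −αΔT+βΔS = −(2.2 × 10⁻⁴)(+1.7)+(7.3 × 10⁻⁴)(+1.11) = 4.4 × 10⁻⁴ → stable
  90–225 m: −αΔT+βΔS = −(2.2 × 10⁻⁴)(-5.1)+(7.3 × 10⁻⁴)(+0.10) = 1.2 × 10⁻³ → stable
Every interval has Δρ > 0: the column is stably stratified throughout.

none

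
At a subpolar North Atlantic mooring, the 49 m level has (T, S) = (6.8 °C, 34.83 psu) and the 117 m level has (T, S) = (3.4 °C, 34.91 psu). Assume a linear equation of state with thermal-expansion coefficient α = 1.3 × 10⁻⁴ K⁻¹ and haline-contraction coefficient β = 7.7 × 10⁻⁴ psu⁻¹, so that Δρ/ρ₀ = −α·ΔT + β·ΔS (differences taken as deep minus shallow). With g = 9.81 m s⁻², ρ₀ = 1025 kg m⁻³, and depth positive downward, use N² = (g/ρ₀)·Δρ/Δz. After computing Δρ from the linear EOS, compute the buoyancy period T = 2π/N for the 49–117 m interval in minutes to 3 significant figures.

ΔT = -3.4 K, ΔS = +0.08 psu (deep − shallow).
Δρ/ρ₀ = −αΔT + βΔS = 4.42 × 10⁻⁴ + 6.16 × 10⁻⁵ = 5.036 × 10⁻⁴, so Δρ ≈ 0.5162 kg m⁻³.
N² = (g/ρ₀)·Δρ/Δz = g·(Δρ/ρ₀)/Δz = 9.81 × 5.036 × 10⁻⁴ / 68 = 7.2652 × 10⁻⁵ s⁻².
N = √(7.2652 × 10⁻⁵) = 8.5236 × 10⁻³ rad s⁻¹ → T = 2π/N = 737.15 s = 12.286 min ≈ 12.3 min.

12.3 min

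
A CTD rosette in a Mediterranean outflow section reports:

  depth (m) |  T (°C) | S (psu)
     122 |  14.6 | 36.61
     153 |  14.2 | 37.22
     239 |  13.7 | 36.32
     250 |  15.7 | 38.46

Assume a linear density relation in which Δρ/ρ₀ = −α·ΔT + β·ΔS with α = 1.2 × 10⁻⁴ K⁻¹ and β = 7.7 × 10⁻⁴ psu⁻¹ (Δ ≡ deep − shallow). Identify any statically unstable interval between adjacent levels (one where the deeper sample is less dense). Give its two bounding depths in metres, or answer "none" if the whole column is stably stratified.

153–239 m

Evaluate Δρ/ρ₀ = −αΔT + βΔS across each adjacent pair:
  122–153 m: −αΔT+βΔS = −(1.2 × 10⁻⁴)(-0.4)+(7.7 × 10⁻⁴)(+0.61) = 5.2 × 10⁻⁴ → stable
  153–239 m: −αΔT+βΔS = −(1.2 × 10⁻⁴)(-0.5)+(7.7 × 10⁻⁴)(-0.90) = -6.3 × 10⁻⁴ → UNSTABLE
  239–250 m: −αΔT+βΔS = −(1.2 × 10⁻⁴)(+2.0)+(7.7 × 10⁻⁴)(+2.14) = 1.4 × 10⁻³ → stable
The 153–239 m interval has Δρ < 0: lighter water underlies denser water.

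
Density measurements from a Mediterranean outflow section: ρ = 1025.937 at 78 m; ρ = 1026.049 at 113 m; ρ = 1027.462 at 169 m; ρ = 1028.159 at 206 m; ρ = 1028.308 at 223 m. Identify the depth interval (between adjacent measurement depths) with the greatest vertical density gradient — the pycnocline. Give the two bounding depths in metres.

Compute the density gradient over each adjacent pair:
  78–113 m: Δρ/Δz = 0.112/35 = 3.2 × 10⁻³ kg m⁻⁴
  113–169 m: Δρ/Δz = 1.413/56 = 0.025 kg m⁻⁴
  169–206 m: Δρ/Δz = 0.697/37 = 0.019 kg m⁻⁴
  206–223 m: Δρ/Δz = 0.149/17 = 8.8 × 10⁻³ kg m⁻⁴
The largest gradient is in the 113–169 m interval — the pycnocline.

113–169 m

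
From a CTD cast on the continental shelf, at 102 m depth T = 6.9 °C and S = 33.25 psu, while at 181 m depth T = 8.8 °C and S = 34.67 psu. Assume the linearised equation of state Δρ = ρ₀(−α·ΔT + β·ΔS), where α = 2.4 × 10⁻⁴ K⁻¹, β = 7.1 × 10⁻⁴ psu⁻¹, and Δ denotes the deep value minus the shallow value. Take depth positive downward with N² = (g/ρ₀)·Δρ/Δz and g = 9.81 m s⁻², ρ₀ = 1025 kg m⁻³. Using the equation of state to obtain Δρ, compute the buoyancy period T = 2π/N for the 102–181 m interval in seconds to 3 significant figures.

759 s

ΔT = +1.9 K, ΔS = +1.42 psu (deep − shallow).
Δρ/ρ₀ = −αΔT + βΔS = -4.56 × 10⁻⁴ + 1.0082 × 10⁻³ = 5.522 × 10⁻⁴, so Δρ ≈ 0.5660 kg m⁻³.
N² = (g/ρ₀)·Δρ/Δz = g·(Δρ/ρ₀)/Δz = 9.81 × 5.522 × 10⁻⁴ / 79 = 6.8571 × 10⁻⁵ s⁻².
N = √(6.8571 × 10⁻⁵) = 8.2808 × 10⁻³ rad s⁻¹ → T = 2π/N = 758.77 s ≈ 759 s.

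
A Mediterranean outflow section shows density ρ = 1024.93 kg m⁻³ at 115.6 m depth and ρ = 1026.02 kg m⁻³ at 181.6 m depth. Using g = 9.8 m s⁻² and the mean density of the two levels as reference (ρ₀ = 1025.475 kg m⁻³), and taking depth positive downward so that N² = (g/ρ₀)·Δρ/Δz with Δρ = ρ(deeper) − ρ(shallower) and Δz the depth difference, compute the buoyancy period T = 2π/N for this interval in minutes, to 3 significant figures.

8.34 min

Δρ = 1026.02 − 1024.93 = 1.09 kg m⁻³ over Δz = 181.6 − 115.6 = 66 m.
N² = (9.8/1025.475) × (1.09/66) = 1.5783 × 10⁻⁴ s⁻².
N = √(1.5783 × 10⁻⁴) = 0.012563 rad s⁻¹, so T = 2π/N = 500.13 s = 8.3355 min ≈ 8.34 min.
N² > 0, so the interval is statically stable.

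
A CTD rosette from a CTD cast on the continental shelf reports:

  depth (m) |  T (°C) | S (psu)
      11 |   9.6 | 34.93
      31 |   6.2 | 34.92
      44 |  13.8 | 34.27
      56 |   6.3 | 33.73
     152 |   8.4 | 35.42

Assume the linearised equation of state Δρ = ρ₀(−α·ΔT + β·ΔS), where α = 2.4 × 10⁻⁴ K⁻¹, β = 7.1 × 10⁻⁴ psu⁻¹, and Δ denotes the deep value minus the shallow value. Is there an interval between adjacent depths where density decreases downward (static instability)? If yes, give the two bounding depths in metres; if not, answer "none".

Evaluate Δρ/ρ₀ = −αΔT + βΔS across each adjacent pair:
  11–31 m: −αΔT+βΔS = −(2.4 × 10⁻⁴)(-3.4)+(7.1 × 10⁻⁴)(-0.01) = 8.1 × 10⁻⁴ → stable
  31–44 m: −αΔT+βΔS = −(2.4 × 10⁻⁴)(+7.6)+(7.1 × 10⁻⁴)(-0.65) = -2.3 × 10⁻³ → UNSTABLE
  44–56 m: −αΔT+βΔS = −(2.4 × 10⁻⁴)(-7.5)+(7.1 × 10⁻⁴)(-0.54) = 1.4 × 10⁻³ → stable
  56–152 m: −αΔT+βΔS = −(2.4 × 10⁻⁴)(+2.1)+(7.1 × 10⁻⁴)(+1.69) = 7.0 × 10⁻⁴ → stable
The 31–44 m interval has Δρ < 0: lighter water underlies denser water.

31–44 m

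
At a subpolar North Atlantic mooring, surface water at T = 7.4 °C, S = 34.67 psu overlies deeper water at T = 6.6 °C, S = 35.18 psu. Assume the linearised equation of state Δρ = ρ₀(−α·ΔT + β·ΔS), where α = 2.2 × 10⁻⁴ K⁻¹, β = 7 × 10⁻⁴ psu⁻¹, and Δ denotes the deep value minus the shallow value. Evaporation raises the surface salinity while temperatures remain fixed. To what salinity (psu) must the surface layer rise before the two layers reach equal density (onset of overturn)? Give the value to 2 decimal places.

Neutral buoyancy requires −α(T_deep − T_surf) + β(S_deep − S_surf′) = 0.
S_surf′ = S_deep − (α/β)·ΔT = 35.18 − (2.2 × 10⁻⁴/7 × 10⁻⁴)·(-0.8) = 35.4314 psu.
Increase required: 35.4314 − 34.67 = 0.7614 psu.

35.43 psu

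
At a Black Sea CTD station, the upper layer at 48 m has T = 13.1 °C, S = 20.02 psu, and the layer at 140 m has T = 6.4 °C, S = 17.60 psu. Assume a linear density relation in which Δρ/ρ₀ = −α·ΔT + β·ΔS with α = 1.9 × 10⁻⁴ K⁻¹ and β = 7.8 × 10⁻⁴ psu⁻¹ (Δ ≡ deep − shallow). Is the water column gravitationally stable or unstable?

unstable

ΔT = 6.4 − 13.1 = -6.7 K and ΔS = 17.60 − 20.02 = -2.42 psu (deep − shallow).
−αΔT = 1.273 × 10⁻³; βΔS = -1.8876 × 10⁻³; sum Δρ/ρ₀ = -6.146 × 10⁻⁴.
Δρ/ρ₀ < 0, so Δρ < 0: deeper water is lighter → statically unstable; the column would overturn.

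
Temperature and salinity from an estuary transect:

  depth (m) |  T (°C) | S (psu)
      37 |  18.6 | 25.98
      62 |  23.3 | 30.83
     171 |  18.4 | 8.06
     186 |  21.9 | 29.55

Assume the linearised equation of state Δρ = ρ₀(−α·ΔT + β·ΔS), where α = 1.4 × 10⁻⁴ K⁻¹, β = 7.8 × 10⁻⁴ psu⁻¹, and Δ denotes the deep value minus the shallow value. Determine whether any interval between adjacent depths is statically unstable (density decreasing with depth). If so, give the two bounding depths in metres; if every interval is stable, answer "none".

62–171 m

Evaluate Δρ/ρ₀ = −αΔT + βΔS across each adjacent pair:
  37–62 m: −αΔT+βΔS = −(1.4 × 10⁻⁴)(+4.7)+(7.8 × 10⁻⁴)(+4.85) = 3.1 × 10⁻³ → stable
  62–171 m: −αΔT+βΔS = −(1.4 × 10⁻⁴)(-4.9)+(7.8 × 10⁻⁴)(-22.77) = -0.017 → UNSTABLE
  171–186 m: −αΔT+βΔS = −(1.4 × 10⁻⁴)(+3.5)+(7.8 × 10⁻⁴)(+21.49) = 0.016 → stable
The 62–171 m interval has Δρ < 0: lighter water underlies denser water.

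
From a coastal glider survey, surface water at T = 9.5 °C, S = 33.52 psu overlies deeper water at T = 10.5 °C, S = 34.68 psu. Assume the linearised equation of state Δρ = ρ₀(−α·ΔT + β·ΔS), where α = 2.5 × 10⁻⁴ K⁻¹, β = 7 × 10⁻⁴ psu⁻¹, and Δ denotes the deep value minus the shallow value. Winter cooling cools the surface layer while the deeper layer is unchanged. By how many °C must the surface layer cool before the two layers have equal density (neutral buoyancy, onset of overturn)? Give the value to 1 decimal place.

2.2 °C

Neutral buoyancy requires Δρ = 0, i.e. −α(T_deep − T_surf′) + β(S_deep − S_surf) = 0.
T_surf′ = T_deep − (β/α)·ΔS = 10.5 − (7 × 10⁻⁴/2.5 × 10⁻⁴)·(+1.16) = 7.252 °C.
Cooling required: 9.5 − (7.252) = 2.248 °C.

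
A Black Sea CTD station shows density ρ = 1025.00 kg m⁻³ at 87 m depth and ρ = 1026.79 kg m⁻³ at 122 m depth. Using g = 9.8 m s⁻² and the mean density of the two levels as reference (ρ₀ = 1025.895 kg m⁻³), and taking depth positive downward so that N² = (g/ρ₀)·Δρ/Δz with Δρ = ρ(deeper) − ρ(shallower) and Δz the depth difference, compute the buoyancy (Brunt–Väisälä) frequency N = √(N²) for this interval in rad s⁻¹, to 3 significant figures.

0.0221 rad s⁻¹

Δρ = 1026.79 − 1025.00 = 1.79 kg m⁻³ over Δz = 122 − 87 = 35 m.
N² = (9.8/1025.895) × (1.79/35) = 4.8855 × 10⁻⁴ s⁻².
N = √(4.8855 × 10⁻⁴) = 0.022103 rad s⁻¹ ≈ 0.0221 rad s⁻¹.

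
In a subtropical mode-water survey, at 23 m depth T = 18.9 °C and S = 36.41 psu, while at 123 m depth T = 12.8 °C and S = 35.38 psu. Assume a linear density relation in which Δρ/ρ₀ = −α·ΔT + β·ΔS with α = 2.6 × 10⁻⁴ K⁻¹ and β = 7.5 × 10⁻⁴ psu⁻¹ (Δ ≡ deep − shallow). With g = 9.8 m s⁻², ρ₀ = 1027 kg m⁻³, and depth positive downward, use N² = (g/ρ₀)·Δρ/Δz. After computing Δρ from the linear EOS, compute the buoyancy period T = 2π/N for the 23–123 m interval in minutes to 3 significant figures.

11.7 min

ΔT = -6.1 K, ΔS = -1.03 psu (deep − shallow).
Δρ/ρ₀ = −αΔT + βΔS = 1.586 × 10⁻³ − 7.725 × 10⁻⁴ = 8.135 × 10⁻⁴, so Δρ ≈ 0.8355 kg m⁻³.
N² = (g/ρ₀)·Δρ/Δz = g·(Δρ/ρ₀)/Δz = 9.8 × 8.135 × 10⁻⁴ / 100 = 7.9723 × 10⁻⁵ s⁻².
N = √(7.9723 × 10⁻⁵) = 8.9288 × 10⁻³ rad s⁻¹ → T = 2π/N = 703.70 s = 11.728 min ≈ 11.7 min.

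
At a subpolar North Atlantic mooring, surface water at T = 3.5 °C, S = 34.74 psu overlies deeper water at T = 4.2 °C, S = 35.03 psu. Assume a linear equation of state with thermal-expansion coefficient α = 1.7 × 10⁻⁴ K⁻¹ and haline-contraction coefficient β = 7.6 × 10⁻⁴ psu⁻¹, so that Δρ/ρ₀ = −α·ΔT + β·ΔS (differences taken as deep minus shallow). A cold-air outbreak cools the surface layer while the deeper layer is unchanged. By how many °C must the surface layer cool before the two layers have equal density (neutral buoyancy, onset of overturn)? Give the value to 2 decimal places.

Neutral buoyancy requires Δρ = 0, i.e. −α(T_deep − T_surf′) + β(S_deep − S_surf) = 0.
T_surf′ = T_deep − (β/α)·ΔS = 4.2 − (7.6 × 10⁻⁴/1.7 × 10⁻⁴)·(+0.29) = 2.9035 °C.
Cooling required: 3.5 − (2.9035) = 0.5965 °C.

0.60 °C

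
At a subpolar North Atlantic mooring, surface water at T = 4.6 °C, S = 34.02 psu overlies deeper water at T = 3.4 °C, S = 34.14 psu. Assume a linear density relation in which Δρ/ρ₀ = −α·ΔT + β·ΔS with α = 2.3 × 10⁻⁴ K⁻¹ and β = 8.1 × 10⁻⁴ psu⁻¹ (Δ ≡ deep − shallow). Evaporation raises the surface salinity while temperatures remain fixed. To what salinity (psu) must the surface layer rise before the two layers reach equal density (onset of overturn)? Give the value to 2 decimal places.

Neutral buoyancy requires −α(T_deep − T_surf) + β(S_deep − S_surf′) = 0.
S_surf′ = S_deep − (α/β)·ΔT = 34.14 − (2.3 × 10⁻⁴/8.1 × 10⁻⁴)·(-1.2) = 34.4807 psu.
Increase required: 34.4807 − 34.02 = 0.4607 psu.

34.48 psu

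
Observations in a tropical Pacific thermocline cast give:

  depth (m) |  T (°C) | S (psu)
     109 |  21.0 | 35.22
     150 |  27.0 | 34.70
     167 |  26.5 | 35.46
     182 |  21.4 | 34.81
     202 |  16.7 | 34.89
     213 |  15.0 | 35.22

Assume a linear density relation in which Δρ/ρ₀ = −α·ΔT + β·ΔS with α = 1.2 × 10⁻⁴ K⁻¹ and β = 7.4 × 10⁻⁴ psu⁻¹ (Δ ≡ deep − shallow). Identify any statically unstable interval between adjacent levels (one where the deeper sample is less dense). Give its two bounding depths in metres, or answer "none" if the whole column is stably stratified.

109–150 m

Evaluate Δρ/ρ₀ = −αΔT + βΔS across each adjacent pair:
  109–150 m: −αΔT+βΔS = −(1.2 × 10⁻⁴)(+6.0)+(7.4 × 10⁻⁴)(-0.52) = -1.1 × 10⁻³ → UNSTABLE
  150–167 m: −αΔT+βΔS = −(1.2 × 10⁻⁴)(-0.5)+(7.4 × 10⁻⁴)(+0.76) = 6.2 × 10⁻⁴ → stable
  167–182 m: −αΔT+βΔS = −(1.2 × 10⁻⁴)(-5.1)+(7.4 × 10⁻⁴)(-0.65) = 1.3 × 10⁻⁴ → stable
  182–202 m: −αΔT+βΔS = −(1.2 × 10⁻⁴)(-4.7)+(7.4 × 10⁻⁴)(+0.08) = 6.2 × 10⁻⁴ → stable
  202–213 m: −αΔT+βΔS = −(1.2 × 10⁻⁴)(-1.7)+(7.4 × 10⁻⁴)(+0.33) = 4.5 × 10⁻⁴ → stable
The 109–150 m interval has Δρ < 0: lighter water underlies denser water.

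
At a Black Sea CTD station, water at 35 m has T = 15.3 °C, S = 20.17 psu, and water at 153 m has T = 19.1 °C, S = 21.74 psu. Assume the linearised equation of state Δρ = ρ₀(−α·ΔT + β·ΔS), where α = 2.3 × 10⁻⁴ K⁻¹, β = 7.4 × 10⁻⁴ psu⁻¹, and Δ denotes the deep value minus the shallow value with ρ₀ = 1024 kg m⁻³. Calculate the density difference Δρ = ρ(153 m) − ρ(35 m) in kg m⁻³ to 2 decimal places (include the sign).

+0.29 kg m⁻³

ΔT = +3.8 K, ΔS = +1.57 psu (deep − shallow).
Δρ/ρ₀ = −(2.3 × 10⁻⁴)(+3.8) + (7.4 × 10⁻⁴)(+1.57) = 2.878 × 10⁻⁴.
Δρ = 1024 × (2.878 × 10⁻⁴) = +0.29 kg m⁻³.
Positive Δρ: denser below, stable.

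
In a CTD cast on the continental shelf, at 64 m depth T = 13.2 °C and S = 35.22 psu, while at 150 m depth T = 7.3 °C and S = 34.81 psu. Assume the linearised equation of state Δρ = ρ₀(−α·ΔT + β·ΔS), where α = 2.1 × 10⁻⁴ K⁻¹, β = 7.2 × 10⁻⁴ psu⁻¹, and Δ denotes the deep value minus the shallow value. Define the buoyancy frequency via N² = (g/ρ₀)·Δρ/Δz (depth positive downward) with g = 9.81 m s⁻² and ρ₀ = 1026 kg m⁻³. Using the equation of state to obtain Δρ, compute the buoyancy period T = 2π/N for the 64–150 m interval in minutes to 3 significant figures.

ΔT = -5.9 K, ΔS = -0.41 psu (deep − shallow).
Δρ/ρ₀ = −αΔT + βΔS = 1.239 × 10⁻³ − 2.952 × 10⁻⁴ = 9.438 × 10⁻⁴, so Δρ ≈ 0.9683 kg m⁻³.
N² = (g/ρ₀)·Δρ/Δz = g·(Δρ/ρ₀)/Δz = 9.81 × 9.438 × 10⁻⁴ / 86 = 1.0766 × 10⁻⁴ s⁻².
N = √(1.0766 × 10⁻⁴) = 0.010376 rad s⁻¹ → T = 2π/N = 605.55 s = 10.092 min ≈ 10.1 min.

10.1 min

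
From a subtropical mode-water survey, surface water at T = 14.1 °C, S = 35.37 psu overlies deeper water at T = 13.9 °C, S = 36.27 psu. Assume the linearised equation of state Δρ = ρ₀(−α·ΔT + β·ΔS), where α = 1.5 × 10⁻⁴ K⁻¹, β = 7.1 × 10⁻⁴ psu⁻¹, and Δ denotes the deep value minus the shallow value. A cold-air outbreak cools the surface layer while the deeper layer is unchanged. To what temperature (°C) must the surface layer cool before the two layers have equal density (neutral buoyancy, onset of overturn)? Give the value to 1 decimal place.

9.6 °C

Neutral buoyancy requires Δρ = 0, i.e. −α(T_deep − T_surf′) + β(S_deep − S_surf) = 0.
T_surf′ = T_deep − (β/α)·ΔS = 13.9 − (7.1 × 10⁻⁴/1.5 × 10⁻⁴)·(+0.90) = 9.640 °C.
Cooling required: 14.1 − (9.640) = 4.460 °C.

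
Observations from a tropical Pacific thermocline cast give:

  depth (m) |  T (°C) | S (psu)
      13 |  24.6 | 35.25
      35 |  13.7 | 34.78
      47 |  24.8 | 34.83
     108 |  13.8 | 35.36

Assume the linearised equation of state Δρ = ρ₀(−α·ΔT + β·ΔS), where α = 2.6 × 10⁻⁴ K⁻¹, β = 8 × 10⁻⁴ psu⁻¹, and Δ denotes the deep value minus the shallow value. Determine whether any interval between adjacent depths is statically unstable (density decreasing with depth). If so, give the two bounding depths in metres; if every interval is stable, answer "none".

Evaluate Δρ/ρ₀ = −αΔT + βΔS across each adjacent pair:
  13–35 m: −αΔT+βΔS = −(2.6 × 10⁻⁴)(-10.9)+(8 × 10⁻⁴)(-0.47) = 2.5 × 10⁻³ → stable
  35–47 m: −αΔT+βΔS = −(2.6 × 10⁻⁴)(+11.1)+(8 × 10⁻⁴)(+0.05) = -2.8 × 10⁻³ → UNSTABLE
  47–108 m: −αΔT+βΔS = −(2.6 × 10⁻⁴)(-11.0)+(8 × 10⁻⁴)(+0.53) = 3.3 × 10⁻³ → stable
The 35–47 m interval has Δρ < 0: lighter water underlies denser water.

35–47 m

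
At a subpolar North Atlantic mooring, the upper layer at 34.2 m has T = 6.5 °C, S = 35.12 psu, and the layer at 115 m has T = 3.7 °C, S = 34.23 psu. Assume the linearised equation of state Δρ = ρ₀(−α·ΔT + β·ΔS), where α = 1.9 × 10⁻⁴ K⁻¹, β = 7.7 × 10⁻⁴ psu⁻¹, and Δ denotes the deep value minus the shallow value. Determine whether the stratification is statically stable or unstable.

ΔT = 3.7 − 6.5 = -2.8 K and ΔS = 34.23 − 35.12 = -0.89 psu (deep − shallow).
−αΔT = 5.32 × 10⁻⁴; βΔS = -6.853 × 10⁻⁴; sum Δρ/ρ₀ = -1.533 × 10⁻⁴.
Δρ/ρ₀ < 0, so Δρ < 0: deeper water is lighter → statically unstable; the column would overturn.

unstable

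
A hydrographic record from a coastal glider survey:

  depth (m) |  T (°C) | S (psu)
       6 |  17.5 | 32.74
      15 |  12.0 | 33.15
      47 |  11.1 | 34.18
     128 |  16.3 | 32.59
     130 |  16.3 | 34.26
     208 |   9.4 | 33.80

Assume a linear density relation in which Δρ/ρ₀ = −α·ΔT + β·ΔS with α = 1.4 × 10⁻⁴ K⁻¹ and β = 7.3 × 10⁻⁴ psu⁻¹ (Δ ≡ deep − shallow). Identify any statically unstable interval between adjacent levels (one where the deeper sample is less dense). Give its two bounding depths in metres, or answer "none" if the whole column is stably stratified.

Evaluate Δρ/ρ₀ = −αΔT + βΔS across each adjacent pair:
  6–15 m: −αΔT+βΔS = −(1.4 × 10⁻⁴)(-5.5)+(7.3 × 10⁻⁴)(+0.41) = 1.1 × 10⁻³ → stable
  15–47 m: −αΔT+βΔS = −(1.4 × 10⁻⁴)(-0.9)+(7.3 × 10⁻⁴)(+1.03) = 8.8 × 10⁻⁴ → stable
  47–128 m: −αΔT+βΔS = −(1.4 × 10⁻⁴)(+5.2)+(7.3 × 10⁻⁴)(-1.59) = -1.9 × 10⁻³ → UNSTABLE
  128–130 m: −αΔT+βΔS = −(1.4 × 10⁻⁴)(+0.0)+(7.3 × 10⁻⁴)(+1.67) = 1.2 × 10⁻³ → stable
  130–208 m: −αΔT+βΔS = −(1.4 × 10⁻⁴)(-6.9)+(7.3 × 10⁻⁴)(-0.46) = 6.3 × 10⁻⁴ → stable
The 47–128 m interval has Δρ < 0: lighter water underlies denser water.

47–128 m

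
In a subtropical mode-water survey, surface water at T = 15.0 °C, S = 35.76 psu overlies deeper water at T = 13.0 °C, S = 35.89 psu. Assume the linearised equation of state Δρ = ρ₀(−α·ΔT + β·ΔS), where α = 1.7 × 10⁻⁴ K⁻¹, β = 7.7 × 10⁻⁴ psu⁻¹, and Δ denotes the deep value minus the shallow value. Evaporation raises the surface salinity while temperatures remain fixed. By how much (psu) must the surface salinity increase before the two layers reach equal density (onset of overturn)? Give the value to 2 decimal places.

0.57 psu

Neutral buoyancy requires −α(T_deep − T_surf) + β(S_deep − S_surf′) = 0.
S_surf′ = S_deep − (α/β)·ΔT = 35.89 − (1.7 × 10⁻⁴/7.7 × 10⁻⁴)·(-2.0) = 36.3316 psu.
Increase required: 36.3316 − 35.76 = 0.5716 psu.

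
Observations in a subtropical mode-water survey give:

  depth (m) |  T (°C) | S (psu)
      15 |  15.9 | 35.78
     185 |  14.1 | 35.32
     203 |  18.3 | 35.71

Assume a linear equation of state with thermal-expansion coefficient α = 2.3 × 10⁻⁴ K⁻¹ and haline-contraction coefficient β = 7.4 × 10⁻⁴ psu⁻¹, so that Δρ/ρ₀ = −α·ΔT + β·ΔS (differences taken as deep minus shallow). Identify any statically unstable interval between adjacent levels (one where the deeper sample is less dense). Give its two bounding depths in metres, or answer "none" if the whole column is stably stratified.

185–203 m

Evaluate Δρ/ρ₀ = −αΔT + βΔS across each adjacent pair:
  15–185 m: −αΔT+βΔS = −(2.3 × 10⁻⁴)(-1.8)+(7.4 × 10⁻⁴)(-0.46) = 7.4 × 10⁻⁵ → stable
  185–203 m: −αΔT+βΔS = −(2.3 × 10⁻⁴)(+4.2)+(7.4 × 10⁻⁴)(+0.39) = -6.8 × 10⁻⁴ → UNSTABLE
The 185–203 m interval has Δρ < 0: lighter water underlies denser water.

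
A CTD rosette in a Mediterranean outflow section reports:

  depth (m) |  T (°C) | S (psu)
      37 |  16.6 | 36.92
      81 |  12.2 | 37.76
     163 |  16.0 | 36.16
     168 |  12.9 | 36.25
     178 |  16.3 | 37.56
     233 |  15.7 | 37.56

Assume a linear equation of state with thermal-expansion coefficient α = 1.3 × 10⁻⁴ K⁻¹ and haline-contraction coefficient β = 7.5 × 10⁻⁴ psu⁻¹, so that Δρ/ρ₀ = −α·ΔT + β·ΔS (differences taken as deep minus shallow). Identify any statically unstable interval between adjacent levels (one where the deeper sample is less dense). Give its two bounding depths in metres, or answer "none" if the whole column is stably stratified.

Evaluate Δρ/ρ₀ = −αΔT + βΔS across each adjacent pair:
  37–81 m: −αΔT+βΔS = −(1.3 × 10⁻⁴)(-4.4)+(7.5 × 10⁻⁴)(+0.84) = 1.2 × 10⁻³ → stable
  81–163 m: −αΔT+βΔS = −(1.3 × 10⁻⁴)(+3.8)+(7.5 × 10⁻⁴)(-1.60) = -1.7 × 10⁻³ → UNSTABLE
  163–168 m: −αΔT+βΔS = −(1.3 × 10⁻⁴)(-3.1)+(7.5 × 10⁻⁴)(+0.09) = 4.7 × 10⁻⁴ → stable
  168–178 m: −αΔT+βΔS = −(1.3 × 10⁻⁴)(+3.4)+(7.5 × 10⁻⁴)(+1.31) = 5.4 × 10⁻⁴ → stable
  178–233 m: −αΔT+βΔS = −(1.3 × 10⁻⁴)(-0.6)+(7.5 × 10⁻⁴)(+0.00) = 7.8 × 10⁻⁵ → stable
The 81–163 m interval has Δρ < 0: lighter water underlies denser water.

81–163 m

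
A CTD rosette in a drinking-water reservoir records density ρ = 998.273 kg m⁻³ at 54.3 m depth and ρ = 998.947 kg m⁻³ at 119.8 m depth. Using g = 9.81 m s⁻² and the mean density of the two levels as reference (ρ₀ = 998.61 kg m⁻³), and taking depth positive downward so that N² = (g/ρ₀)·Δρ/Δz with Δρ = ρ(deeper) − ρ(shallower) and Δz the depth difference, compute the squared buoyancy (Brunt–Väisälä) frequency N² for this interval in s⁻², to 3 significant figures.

Δρ = 998.947 − 998.273 = 0.674 kg m⁻³ over Δz = 119.8 − 54.3 = 65.5 m.
N² = (9.81/998.61) × (0.674/65.5) = 1.0109 × 10⁻⁴ s⁻² ≈ 1.01 × 10⁻⁴ s⁻².
A positive N² confirms static stability across the interval.

1.01 × 10⁻⁴ s⁻²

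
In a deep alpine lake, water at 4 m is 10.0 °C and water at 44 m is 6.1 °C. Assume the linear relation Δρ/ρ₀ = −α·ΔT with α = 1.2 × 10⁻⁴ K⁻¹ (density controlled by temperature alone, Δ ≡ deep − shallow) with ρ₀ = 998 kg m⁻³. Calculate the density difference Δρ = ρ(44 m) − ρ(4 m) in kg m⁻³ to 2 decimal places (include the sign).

+0.47 kg m⁻³

ΔT = -3.9 K, Δρ/ρ₀ = −αΔT = 4.68 × 10⁻⁴.
Δρ = 998 × (4.68 × 10⁻⁴) = +0.47 kg m⁻³.
Positive Δρ: denser below, stable.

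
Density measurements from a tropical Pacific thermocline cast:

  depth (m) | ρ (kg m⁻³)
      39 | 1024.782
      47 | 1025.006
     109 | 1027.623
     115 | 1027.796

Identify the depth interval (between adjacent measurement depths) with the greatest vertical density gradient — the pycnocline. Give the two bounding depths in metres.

Compute the density gradient over each adjacent pair:
  39–47 m: Δρ/Δz = 0.224/8 = 0.028 kg m⁻⁴
  47–109 m: Δρ/Δz = 2.617/62 = 0.042 kg m⁻⁴
  109–115 m: Δρ/Δz = 0.173/6 = 0.029 kg m⁻⁴
The largest gradient is in the 47–109 m interval — the pycnocline.

47–109 m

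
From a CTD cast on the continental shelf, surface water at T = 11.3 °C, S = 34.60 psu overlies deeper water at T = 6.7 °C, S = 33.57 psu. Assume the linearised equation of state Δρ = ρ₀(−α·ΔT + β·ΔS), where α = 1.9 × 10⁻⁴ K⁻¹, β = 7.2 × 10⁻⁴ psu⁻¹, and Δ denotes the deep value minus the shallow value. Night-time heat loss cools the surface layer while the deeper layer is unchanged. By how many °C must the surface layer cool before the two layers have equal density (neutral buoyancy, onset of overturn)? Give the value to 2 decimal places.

Neutral buoyancy requires Δρ = 0, i.e. −α(T_deep − T_surf′) + β(S_deep − S_surf) = 0.
T_surf′ = T_deep − (β/α)·ΔS = 6.7 − (7.2 × 10⁻⁴/1.9 × 10⁻⁴)·(-1.03) = 10.6032 °C.
Cooling required: 11.3 − (10.6032) = 0.6968 °C.

0.70 °C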